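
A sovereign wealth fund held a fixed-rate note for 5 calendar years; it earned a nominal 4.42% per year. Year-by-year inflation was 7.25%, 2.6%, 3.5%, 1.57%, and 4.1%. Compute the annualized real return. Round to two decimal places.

Cumulative inflation factor: 1.0725 × 1.026 × 1.035 × 1.0157 × 1.041 ≈ 1.20421.
Nominal growth factor: 1.24142. Real growth factor = 1.24142 / 1.20421 ≈ 1.03090.
Annualized: 1.03090^(1/5) − 1 ≈ 0.00611.

0.61%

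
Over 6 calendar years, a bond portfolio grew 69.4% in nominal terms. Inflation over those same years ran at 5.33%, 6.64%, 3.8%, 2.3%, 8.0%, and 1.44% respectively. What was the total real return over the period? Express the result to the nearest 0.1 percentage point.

Cumulative inflation factor: 1.0533 × 1.0664 × 1.038 × 1.023 × 1.080 × 1.0144 ≈ 1.30671.
Nominal growth factor: 1.69400. Real growth factor = 1.69400 / 1.30671 ≈ 1.29639.
Total real return ≈ 29.6389%.

29.6%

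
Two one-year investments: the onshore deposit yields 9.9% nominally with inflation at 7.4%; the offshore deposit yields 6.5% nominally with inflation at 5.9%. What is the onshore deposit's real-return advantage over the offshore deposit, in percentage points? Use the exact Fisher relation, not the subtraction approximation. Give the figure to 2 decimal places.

1.76

The onshore deposit real return: 1.099/1.074 − 1 = 2.328%.
The offshore deposit real return: 1.065/1.059 − 1 = 0.567%.
Difference: 2.328 − 0.567 = 1.761 pp.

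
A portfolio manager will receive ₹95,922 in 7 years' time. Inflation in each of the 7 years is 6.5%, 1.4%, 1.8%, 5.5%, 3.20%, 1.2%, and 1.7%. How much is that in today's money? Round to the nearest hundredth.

₹77,866.25

Price-level factor over 7 years: 1.065 × 1.014 × 1.018 × 1.055 × 1.0320 × 1.012 × 1.017 ≈ 1.2318815849.
Purchasing power today: ₹95,922 divided by that factor.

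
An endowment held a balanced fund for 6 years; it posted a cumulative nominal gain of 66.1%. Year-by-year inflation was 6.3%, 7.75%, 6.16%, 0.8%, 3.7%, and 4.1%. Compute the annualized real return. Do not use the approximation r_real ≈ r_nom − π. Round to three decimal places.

Cumulative inflation factor: 1.063 × 1.0775 × 1.0616 × 1.008 × 1.037 × 1.041 ≈ 1.32313.
Nominal growth factor: 1.66100. Real growth factor = 1.66100 / 1.32313 ≈ 1.25536.
Annualized: 1.25536^(1/6) − 1 ≈ 0.03863.

3.863%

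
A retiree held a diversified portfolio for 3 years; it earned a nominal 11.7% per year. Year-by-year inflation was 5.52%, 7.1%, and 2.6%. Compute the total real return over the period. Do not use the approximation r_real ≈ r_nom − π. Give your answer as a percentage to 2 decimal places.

20.20%

Cumulative inflation factor: 1.0552 × 1.071 × 1.026 ≈ 1.15950.
Nominal growth factor: 1.39367. Real growth factor = 1.39367 / 1.15950 ≈ 1.20195.
Total real return ≈ 20.1954%.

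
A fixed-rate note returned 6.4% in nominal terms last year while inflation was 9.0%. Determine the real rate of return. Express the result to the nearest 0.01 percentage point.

-2.39%

Real return via the Fisher equation: (1 + 6.4%)/(1 + 9.0%) − 1 = 1.064/1.090 − 1 ≈ -0.02385.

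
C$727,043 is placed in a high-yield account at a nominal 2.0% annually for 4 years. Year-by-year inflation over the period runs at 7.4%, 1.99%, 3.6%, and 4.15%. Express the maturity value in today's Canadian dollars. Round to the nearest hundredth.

C$665,855.33

Nominal value at maturity: C$727,043 × (1 + 2.0%)^4 ≈ C$786,974.72.
Price-level factor over 4 years: 1.074 × 1.0199 × 1.036 × 1.0415 ≈ 1.1819004632.
The maturity value deflated by that factor is the answer in today's purchasing power.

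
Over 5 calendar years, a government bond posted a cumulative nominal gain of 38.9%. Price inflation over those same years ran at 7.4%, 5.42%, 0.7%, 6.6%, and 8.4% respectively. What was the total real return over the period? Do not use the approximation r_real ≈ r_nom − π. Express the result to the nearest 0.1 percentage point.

5.4%

Cumulative inflation factor: 1.074 × 1.0542 × 1.007 × 1.066 × 1.084 ≈ 1.31748.
Nominal growth factor: 1.38900. Real growth factor = 1.38900 / 1.31748 ≈ 1.05429.
Total real return ≈ 5.4287%.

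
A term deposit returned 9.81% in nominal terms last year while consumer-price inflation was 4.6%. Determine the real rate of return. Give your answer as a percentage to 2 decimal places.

Real return via the Fisher equation: (1 + 9.81%)/(1 + 4.6%) − 1 = 1.0981/1.046 − 1 ≈ 0.04981.

4.98%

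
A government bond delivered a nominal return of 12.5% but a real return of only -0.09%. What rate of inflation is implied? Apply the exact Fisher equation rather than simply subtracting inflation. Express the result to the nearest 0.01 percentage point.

12.60%

From (1+r_nom) = (1+r_real)(1+π), we get 1+π = (1 + 12.5%)/(1 − 0.09%) = 1.125/0.9991 ≈ 1.12601.
So π ≈ 12.6013%.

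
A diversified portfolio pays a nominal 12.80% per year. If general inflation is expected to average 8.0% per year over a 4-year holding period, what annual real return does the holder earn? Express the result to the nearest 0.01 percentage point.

With constant rates the annual real return is the same each year: (1+12.80%)/(1+8.0%) − 1 = 0.04444.

4.44%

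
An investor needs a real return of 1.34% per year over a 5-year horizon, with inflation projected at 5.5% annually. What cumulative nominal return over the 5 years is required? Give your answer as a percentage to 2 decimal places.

Required annual nominal rate: (1+1.34%)(1+5.5%) − 1 = 6.9137%.
Cumulative over 5 years: (1 + 0.069137)^5 − 1 ≈ 0.39690.

39.69%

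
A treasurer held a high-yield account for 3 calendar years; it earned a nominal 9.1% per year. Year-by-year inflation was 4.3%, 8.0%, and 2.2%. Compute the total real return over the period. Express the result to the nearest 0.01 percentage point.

Cumulative inflation factor: 1.043 × 1.080 × 1.022 ≈ 1.15122.
Nominal growth factor: 1.29860. Real growth factor = 1.29860 / 1.15122 ≈ 1.12802.
Total real return ≈ 12.8016%.

12.80%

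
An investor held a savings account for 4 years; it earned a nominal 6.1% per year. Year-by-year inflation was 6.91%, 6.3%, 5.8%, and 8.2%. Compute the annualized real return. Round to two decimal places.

-0.65%

Cumulative inflation factor: 1.0691 × 1.063 × 1.058 × 1.082 ≈ 1.30096.
Nominal growth factor: 1.26725. Real growth factor = 1.26725 / 1.30096 ≈ 0.97409.
Annualized: 0.97409^(1/4) − 1 ≈ -0.00654.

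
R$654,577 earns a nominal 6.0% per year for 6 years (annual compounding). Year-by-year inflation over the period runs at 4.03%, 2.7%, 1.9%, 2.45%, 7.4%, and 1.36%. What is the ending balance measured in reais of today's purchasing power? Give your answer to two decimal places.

Nominal value at maturity: R$654,577 × (1 + 6.0%)^6 ≈ R$928,529.98.
Price-level factor over 6 years: 1.0403 × 1.027 × 1.019 × 1.0245 × 1.074 × 1.0136 ≈ 1.2141883794.
Dividing the nominal maturity value by the price-level factor gives the value in today's money.

R$764,733.05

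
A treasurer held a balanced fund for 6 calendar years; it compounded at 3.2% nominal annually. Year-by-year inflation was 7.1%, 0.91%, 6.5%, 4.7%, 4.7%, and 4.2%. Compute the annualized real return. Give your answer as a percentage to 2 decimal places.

Cumulative inflation factor: 1.071 × 1.0091 × 1.065 × 1.047 × 1.047 × 1.042 ≈ 1.31472.
Nominal growth factor: 1.20803. Real growth factor = 1.20803 / 1.31472 ≈ 0.91885.
Annualized: 0.91885^(1/6) − 1 ≈ -0.01401.

-1.40%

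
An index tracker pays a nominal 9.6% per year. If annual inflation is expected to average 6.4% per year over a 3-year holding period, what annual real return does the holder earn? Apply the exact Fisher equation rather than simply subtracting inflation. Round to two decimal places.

3.01%

With constant rates the annual real return is the same each year: (1+9.6%)/(1+6.4%) − 1 = 0.03008.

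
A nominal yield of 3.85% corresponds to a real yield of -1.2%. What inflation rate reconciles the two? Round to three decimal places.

5.111%

From (1+r_nom) = (1+r_real)(1+π), we get 1+π = (1 + 3.85%)/(1 − 1.2%) = 1.0385/0.988 ≈ 1.05111.
So π ≈ 5.1113%.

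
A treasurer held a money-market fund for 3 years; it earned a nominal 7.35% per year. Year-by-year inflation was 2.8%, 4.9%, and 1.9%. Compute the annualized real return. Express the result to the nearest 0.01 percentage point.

Cumulative inflation factor: 1.028 × 1.049 × 1.019 ≈ 1.09886.
Nominal growth factor: 1.23710. Real growth factor = 1.23710 / 1.09886 ≈ 1.12581.
Annualized: 1.12581^(1/3) − 1 ≈ 0.04029.

4.03%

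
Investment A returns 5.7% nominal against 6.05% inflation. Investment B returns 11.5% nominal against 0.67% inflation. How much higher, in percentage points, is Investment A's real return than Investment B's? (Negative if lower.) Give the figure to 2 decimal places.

-11.09

Investment A real return: 1.057/1.0605 − 1 = -0.330%.
Investment B real return: 1.115/1.0067 − 1 = 10.758%.
Difference: -0.330 − 10.758 = -11.088 pp.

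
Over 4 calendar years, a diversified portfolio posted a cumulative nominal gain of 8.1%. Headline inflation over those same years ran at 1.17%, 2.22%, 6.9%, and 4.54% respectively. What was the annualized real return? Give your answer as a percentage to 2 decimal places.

-1.66%

Cumulative inflation factor: 1.0117 × 1.0222 × 1.069 × 1.0454 ≈ 1.15571.
Nominal growth factor: 1.08100. Real growth factor = 1.08100 / 1.15571 ≈ 0.93536.
Annualized: 0.93536^(1/4) − 1 ≈ -0.01657.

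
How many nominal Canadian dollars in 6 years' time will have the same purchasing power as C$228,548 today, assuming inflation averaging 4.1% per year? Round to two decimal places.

C$290,858.53

Cumulative price-level factor: (1+4.1%)^6 ≈ 1.2726365063.
The nominal amount required is C$228,548 scaled up by that factor.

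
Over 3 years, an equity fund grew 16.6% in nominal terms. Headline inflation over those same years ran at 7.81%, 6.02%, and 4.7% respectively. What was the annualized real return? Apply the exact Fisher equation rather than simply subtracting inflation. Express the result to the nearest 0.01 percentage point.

Cumulative inflation factor: 1.0781 × 1.0602 × 1.047 ≈ 1.19672.
Nominal growth factor: 1.16600. Real growth factor = 1.16600 / 1.19672 ≈ 0.97433.
Annualized: 0.97433^(1/3) − 1 ≈ -0.00863.

-0.86%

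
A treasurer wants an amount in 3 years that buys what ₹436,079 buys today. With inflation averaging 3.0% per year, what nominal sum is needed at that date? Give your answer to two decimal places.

₹476,515.30

Cumulative price-level factor: (1+3.0%)^3 = 1.092727.
Multiplying ₹436,079 by the price-level factor gives the future nominal sum.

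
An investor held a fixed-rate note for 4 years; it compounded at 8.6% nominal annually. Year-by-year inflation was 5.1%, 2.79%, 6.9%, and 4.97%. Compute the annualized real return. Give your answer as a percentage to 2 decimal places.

3.50%

Cumulative inflation factor: 1.051 × 1.0279 × 1.069 × 1.0497 ≈ 1.21226.
Nominal growth factor: 1.39097. Real growth factor = 1.39097 / 1.21226 ≈ 1.14742.
Annualized: 1.14742^(1/4) − 1 ≈ 0.03498.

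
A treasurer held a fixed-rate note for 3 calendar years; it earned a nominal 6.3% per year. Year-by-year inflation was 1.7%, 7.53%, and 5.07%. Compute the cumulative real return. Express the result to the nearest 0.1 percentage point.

Cumulative inflation factor: 1.017 × 1.0753 × 1.0507 ≈ 1.14902.
Nominal growth factor: 1.20116. Real growth factor = 1.20116 / 1.14902 ≈ 1.04537.
Total real return ≈ 4.5371%.

4.5%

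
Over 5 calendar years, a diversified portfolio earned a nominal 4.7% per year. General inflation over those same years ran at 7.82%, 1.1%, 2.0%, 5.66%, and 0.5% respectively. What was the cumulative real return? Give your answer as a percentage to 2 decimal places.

Cumulative inflation factor: 1.0782 × 1.011 × 1.020 × 1.0566 × 1.005 ≈ 1.18067.
Nominal growth factor: 1.25815. Real growth factor = 1.25815 / 1.18067 ≈ 1.06563.
Total real return ≈ 6.5629%.

6.56%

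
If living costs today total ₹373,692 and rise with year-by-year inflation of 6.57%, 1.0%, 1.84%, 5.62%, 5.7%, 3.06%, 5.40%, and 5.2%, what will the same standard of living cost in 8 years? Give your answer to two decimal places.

Cumulative price-level factor: 1.0657 × 1.010 × 1.0184 × 1.0562 × 1.057 × 1.0306 × 1.0540 × 1.052 ≈ 1.3984352722.
Multiplying ₹373,692 by the price-level factor gives the future nominal sum.

₹522,584.07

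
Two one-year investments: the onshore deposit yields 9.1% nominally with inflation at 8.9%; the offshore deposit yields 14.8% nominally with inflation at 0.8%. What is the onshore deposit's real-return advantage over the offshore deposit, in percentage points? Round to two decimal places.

The onshore deposit real return: 1.091/1.089 − 1 = 0.184%.
The offshore deposit real return: 1.148/1.008 − 1 = 13.889%.
Difference: 0.184 − 13.889 = -13.705 pp.

-13.71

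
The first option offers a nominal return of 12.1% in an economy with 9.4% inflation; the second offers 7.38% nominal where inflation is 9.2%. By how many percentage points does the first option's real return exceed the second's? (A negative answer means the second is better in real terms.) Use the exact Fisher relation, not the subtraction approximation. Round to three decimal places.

4.135

The first option real return: 1.121/1.094 − 1 = 2.4680%.
The second real return: 1.0738/1.092 − 1 = -1.6667%.
Difference: 2.4680 − (-1.6667) = 4.1347 pp.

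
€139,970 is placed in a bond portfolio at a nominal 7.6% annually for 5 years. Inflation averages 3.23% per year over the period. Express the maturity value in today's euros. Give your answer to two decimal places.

Nominal value at maturity: €139,970 × (1 + 7.6%)^5 ≈ €201,881.41.
Price-level factor over 5 years: (1 + 3.23%)^5 ≈ 1.1722753601.
Dividing the nominal maturity value by the price-level factor gives the value in today's money.

€172,213.30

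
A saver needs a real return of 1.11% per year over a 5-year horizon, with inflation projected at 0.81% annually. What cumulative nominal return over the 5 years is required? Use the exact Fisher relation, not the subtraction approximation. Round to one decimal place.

10.0%

Required annual nominal rate: (1+1.11%)(1+0.81%) − 1 = 1.928991%.
Cumulative over 5 years: (1 + 0.01928991)^5 − 1 ≈ 0.10024.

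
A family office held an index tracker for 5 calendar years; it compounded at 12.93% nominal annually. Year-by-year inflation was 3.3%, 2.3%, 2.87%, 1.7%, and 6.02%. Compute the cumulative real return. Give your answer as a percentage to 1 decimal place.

Cumulative inflation factor: 1.033 × 1.023 × 1.0287 × 1.017 × 1.0602 ≈ 1.17212.
Nominal growth factor: 1.83674. Real growth factor = 1.83674 / 1.17212 ≈ 1.56702.
Total real return ≈ 56.7015%.

56.7%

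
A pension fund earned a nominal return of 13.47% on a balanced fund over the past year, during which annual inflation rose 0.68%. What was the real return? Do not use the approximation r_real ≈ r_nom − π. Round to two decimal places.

12.70%

Real return via the Fisher equation: (1 + 13.47%)/(1 + 0.68%) − 1 = 1.1347/1.0068 − 1 ≈ 0.12704.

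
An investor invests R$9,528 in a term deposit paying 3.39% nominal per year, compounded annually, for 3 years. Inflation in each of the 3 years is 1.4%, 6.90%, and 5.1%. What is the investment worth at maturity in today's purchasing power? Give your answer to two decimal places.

Nominal value at maturity: R$9,528 × (1 + 3.39%)^3 ≈ R$10,530.22.
Price-level factor over 3 years: 1.014 × 1.0690 × 1.051 = 1.139248266.
The maturity value deflated by that factor is the answer in today's purchasing power.

R$9,243.13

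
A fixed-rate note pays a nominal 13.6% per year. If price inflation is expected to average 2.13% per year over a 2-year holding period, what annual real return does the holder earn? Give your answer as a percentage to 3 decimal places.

11.231%

With constant rates the annual real return is the same each year: (1+13.6%)/(1+2.13%) − 1 = 0.11231.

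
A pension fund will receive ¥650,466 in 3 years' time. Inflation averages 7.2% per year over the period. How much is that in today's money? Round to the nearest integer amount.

¥528,008

Price-level factor over 3 years: (1 + 7.2%)^3 = 1.231925248.
Purchasing power today: ¥650,466 divided by that factor.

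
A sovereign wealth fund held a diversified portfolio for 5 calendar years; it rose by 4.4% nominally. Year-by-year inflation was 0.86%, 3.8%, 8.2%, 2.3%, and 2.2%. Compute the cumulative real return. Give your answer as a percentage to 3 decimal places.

Cumulative inflation factor: 1.0086 × 1.038 × 1.082 × 1.023 × 1.022 ≈ 1.18432.
Nominal growth factor: 1.04400. Real growth factor = 1.04400 / 1.18432 ≈ 0.88152.
Total real return ≈ -11.8484%.

-11.848%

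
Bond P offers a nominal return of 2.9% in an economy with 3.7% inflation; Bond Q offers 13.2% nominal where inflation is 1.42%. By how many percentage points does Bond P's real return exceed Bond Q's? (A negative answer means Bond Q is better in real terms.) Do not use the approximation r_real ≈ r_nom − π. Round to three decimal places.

-12.387

Bond P real return: 1.029/1.037 − 1 = -0.7715%.
Bond Q real return: 1.132/1.0142 − 1 = 11.6151%.
Difference: -0.7715 − 11.6151 = -12.3866 pp.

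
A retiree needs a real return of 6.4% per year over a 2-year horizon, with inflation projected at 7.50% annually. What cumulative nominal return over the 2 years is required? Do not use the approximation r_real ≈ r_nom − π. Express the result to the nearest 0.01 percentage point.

30.83%

Required annual nominal rate: (1+6.4%)(1+7.50%) − 1 = 14.38%.
Cumulative over 2 years: (1 + 0.1438)^2 − 1 ≈ 0.30828.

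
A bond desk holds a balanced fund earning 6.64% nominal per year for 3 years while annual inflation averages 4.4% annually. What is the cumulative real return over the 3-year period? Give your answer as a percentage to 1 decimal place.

The annual real rate is (1+6.64%)/(1+4.4%) − 1 = 2.1456%.
Compounded over 3 years: (1 + 0.021456)^3 − 1 ≈ 0.06576.

6.6%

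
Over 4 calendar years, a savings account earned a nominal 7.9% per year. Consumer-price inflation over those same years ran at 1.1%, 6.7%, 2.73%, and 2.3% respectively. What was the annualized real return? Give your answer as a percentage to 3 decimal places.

4.568%

Cumulative inflation factor: 1.011 × 1.067 × 1.0273 × 1.023 ≈ 1.13367.
Nominal growth factor: 1.35546. Real growth factor = 1.35546 / 1.13367 ≈ 1.19563.
Annualized: 1.19563^(1/4) − 1 ≈ 0.04568.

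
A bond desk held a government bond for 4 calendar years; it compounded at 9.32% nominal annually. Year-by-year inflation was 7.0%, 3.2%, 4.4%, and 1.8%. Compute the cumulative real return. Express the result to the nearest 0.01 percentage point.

Cumulative inflation factor: 1.070 × 1.032 × 1.044 × 1.018 ≈ 1.17358.
Nominal growth factor: 1.42823. Real growth factor = 1.42823 / 1.17358 ≈ 1.21699.
Total real return ≈ 21.6989%.

21.70%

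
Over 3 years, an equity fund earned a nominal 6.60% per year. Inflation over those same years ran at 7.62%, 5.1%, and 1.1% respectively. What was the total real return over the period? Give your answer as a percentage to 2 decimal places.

5.93%

Cumulative inflation factor: 1.0762 × 1.051 × 1.011 ≈ 1.14353.
Nominal growth factor: 1.21136. Real growth factor = 1.21136 / 1.14353 ≈ 1.05931.
Total real return ≈ 5.9314%.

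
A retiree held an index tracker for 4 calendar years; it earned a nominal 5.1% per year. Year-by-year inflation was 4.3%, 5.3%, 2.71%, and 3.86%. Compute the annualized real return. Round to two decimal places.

1.02%

Cumulative inflation factor: 1.043 × 1.053 × 1.0271 × 1.0386 ≈ 1.17158.
Nominal growth factor: 1.22014. Real growth factor = 1.22014 / 1.17158 ≈ 1.04145.
Annualized: 1.04145^(1/4) − 1 ≈ 0.01020.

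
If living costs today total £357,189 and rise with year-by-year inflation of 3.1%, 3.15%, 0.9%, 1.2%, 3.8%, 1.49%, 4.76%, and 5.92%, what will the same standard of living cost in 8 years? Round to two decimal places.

£453,410.65

Cumulative price-level factor: 1.031 × 1.0315 × 1.009 × 1.012 × 1.038 × 1.0149 × 1.0476 × 1.0592 ≈ 1.2693858247.
Multiplying £357,189 by the price-level factor gives the future nominal sum.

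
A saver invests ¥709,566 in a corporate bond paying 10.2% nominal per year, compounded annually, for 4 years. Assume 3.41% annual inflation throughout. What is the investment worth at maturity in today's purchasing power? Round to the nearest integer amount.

¥915,101

Nominal value at maturity: ¥709,566 × (1 + 10.2%)^4 ≈ ¥1,046,452.
Price-level factor over 4 years: (1 + 3.41%)^4 ≈ 1.1435368194.
The maturity value deflated by that factor is the answer in today's purchasing power.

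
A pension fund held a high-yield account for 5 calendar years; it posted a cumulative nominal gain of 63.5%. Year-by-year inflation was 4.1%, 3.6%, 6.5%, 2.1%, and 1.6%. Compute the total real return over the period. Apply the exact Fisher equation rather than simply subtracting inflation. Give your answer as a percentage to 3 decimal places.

Cumulative inflation factor: 1.041 × 1.036 × 1.065 × 1.021 × 1.016 ≈ 1.19146.
Nominal growth factor: 1.63500. Real growth factor = 1.63500 / 1.19146 ≈ 1.37227.
Total real return ≈ 37.2266%.

37.227%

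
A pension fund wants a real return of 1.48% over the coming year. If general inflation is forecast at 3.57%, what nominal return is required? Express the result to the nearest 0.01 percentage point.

By the Fisher equation, 1 + r_nom = (1 + 1.48%)(1 + 3.57%) = 1.0148 × 1.0357 = 1.05102836.
So r_nom = 5.102836%.

5.10%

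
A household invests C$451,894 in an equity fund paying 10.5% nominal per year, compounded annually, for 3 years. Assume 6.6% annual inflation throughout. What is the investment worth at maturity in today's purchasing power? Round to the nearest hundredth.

Nominal value at maturity: C$451,894 × (1 + 10.5%)^3 ≈ C$609,710.13.
Price-level factor over 3 years: (1 + 6.6%)^3 = 1.211355496.
The maturity value deflated by that factor is the answer in today's purchasing power.

C$503,328.82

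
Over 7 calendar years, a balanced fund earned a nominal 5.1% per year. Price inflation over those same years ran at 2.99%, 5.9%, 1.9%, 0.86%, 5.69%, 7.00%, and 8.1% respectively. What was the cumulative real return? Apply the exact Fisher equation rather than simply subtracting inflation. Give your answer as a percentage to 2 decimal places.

Cumulative inflation factor: 1.0299 × 1.059 × 1.019 × 1.0086 × 1.0569 × 1.0700 × 1.081 ≈ 1.37034.
Nominal growth factor: 1.41651. Real growth factor = 1.41651 / 1.37034 ≈ 1.03369.
Total real return ≈ 3.3693%.

3.37%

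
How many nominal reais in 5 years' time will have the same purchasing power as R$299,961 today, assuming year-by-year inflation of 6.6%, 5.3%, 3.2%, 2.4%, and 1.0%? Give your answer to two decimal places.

R$359,377.92

Cumulative price-level factor: 1.066 × 1.053 × 1.032 × 1.024 × 1.010 ≈ 1.1980821661.
Multiplying R$299,961 by the price-level factor gives the future nominal sum.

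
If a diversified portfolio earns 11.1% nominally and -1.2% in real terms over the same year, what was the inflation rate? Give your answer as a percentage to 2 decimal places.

12.45%

From (1+r_nom) = (1+r_real)(1+π), we get 1+π = (1 + 11.1%)/(1 − 1.2%) = 1.111/0.988 ≈ 1.12449.
So π ≈ 12.4494%.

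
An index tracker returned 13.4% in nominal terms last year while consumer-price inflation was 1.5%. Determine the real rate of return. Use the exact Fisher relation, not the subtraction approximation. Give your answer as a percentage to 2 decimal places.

11.72%

Real return via the Fisher equation: (1 + 13.4%)/(1 + 1.5%) − 1 = 1.134/1.015 − 1 ≈ 0.11724.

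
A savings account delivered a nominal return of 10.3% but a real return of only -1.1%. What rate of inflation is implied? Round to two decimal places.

11.53%

From (1+r_nom) = (1+r_real)(1+π), we get 1+π = (1 + 10.3%)/(1 − 1.1%) = 1.103/0.989 ≈ 1.11527.
So π ≈ 11.5268%.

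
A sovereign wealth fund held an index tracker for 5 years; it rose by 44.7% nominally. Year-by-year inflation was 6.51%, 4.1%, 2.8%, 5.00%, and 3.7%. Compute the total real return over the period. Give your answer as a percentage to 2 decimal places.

16.59%

Cumulative inflation factor: 1.0651 × 1.041 × 1.028 × 1.0500 × 1.037 ≈ 1.24109.
Nominal growth factor: 1.44700. Real growth factor = 1.44700 / 1.24109 ≈ 1.16591.
Total real return ≈ 16.5913%.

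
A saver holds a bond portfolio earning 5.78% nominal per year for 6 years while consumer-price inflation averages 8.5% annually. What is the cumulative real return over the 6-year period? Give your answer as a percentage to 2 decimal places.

-14.13%

The annual real rate is (1+5.78%)/(1+8.5%) − 1 = -2.5069%.
Compounded over 6 years: (1 + -0.025069)^6 − 1 ≈ -0.14130.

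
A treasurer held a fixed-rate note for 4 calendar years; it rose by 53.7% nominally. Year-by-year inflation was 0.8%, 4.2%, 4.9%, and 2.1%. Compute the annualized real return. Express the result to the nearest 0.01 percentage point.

8.12%

Cumulative inflation factor: 1.008 × 1.042 × 1.049 × 1.021 ≈ 1.12494.
Nominal growth factor: 1.53700. Real growth factor = 1.53700 / 1.12494 ≈ 1.36629.
Annualized: 1.36629^(1/4) − 1 ≈ 0.08115.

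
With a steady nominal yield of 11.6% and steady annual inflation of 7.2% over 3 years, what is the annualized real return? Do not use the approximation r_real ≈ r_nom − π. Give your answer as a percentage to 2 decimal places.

With constant rates the annual real return is the same each year: (1+11.6%)/(1+7.2%) − 1 = 0.04104.

4.10%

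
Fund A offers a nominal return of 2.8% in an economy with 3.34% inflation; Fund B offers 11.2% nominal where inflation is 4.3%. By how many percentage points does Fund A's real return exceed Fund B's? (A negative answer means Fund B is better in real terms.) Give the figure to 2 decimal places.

-7.14

Fund A real return: 1.028/1.0334 − 1 = -0.523%.
Fund B real return: 1.112/1.043 − 1 = 6.616%.
Difference: -0.523 − 6.616 = -7.139 pp.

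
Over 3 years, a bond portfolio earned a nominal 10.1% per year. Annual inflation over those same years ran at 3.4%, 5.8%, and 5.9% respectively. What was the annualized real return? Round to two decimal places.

4.83%

Cumulative inflation factor: 1.034 × 1.058 × 1.059 ≈ 1.15852.
Nominal growth factor: 1.33463. Real growth factor = 1.33463 / 1.15852 ≈ 1.15202.
Annualized: 1.15202^(1/3) − 1 ≈ 0.04830.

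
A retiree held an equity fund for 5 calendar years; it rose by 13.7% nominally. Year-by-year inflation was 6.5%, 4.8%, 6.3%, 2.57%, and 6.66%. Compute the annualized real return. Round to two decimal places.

-2.61%

Cumulative inflation factor: 1.065 × 1.048 × 1.063 × 1.0257 × 1.0666 ≈ 1.29797.
Nominal growth factor: 1.13700. Real growth factor = 1.13700 / 1.29797 ≈ 0.87598.
Annualized: 0.87598^(1/5) − 1 ≈ -0.02613.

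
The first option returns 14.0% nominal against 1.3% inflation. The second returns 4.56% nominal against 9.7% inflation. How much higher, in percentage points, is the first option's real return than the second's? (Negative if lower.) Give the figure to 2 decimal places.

17.22

The first option real return: 1.140/1.013 − 1 = 12.537%.
The second real return: 1.0456/1.097 − 1 = -4.686%.
Difference: 12.537 − (-4.686) = 17.223 pp.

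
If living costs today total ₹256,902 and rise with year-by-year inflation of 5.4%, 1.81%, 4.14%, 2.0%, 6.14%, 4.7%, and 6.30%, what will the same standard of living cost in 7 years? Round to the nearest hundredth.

Cumulative price-level factor: 1.054 × 1.0181 × 1.0414 × 1.020 × 1.0614 × 1.047 × 1.0630 ≈ 1.3465045427.
Multiplying ₹256,902 by the price-level factor gives the future nominal sum.

₹345,919.71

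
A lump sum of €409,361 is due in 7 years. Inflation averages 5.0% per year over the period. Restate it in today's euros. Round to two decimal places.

Price-level factor over 7 years: (1 + 5.0%)^7 ≈ 1.4071004227.
Purchasing power today: €409,361 divided by that factor.

€290,925.22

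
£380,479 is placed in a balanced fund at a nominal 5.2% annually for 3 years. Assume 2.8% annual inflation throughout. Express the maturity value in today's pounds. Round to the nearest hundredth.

£407,754.32

Nominal value at maturity: £380,479 × (1 + 5.2%)^3 ≈ £442,973.67.
Price-level factor over 3 years: (1 + 2.8%)^3 = 1.086373952.
Dividing the nominal maturity value by the price-level factor gives the value in today's money.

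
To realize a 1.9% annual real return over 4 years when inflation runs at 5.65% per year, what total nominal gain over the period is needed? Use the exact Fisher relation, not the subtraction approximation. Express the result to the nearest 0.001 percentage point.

34.331%

Required annual nominal rate: (1+1.9%)(1+5.65%) − 1 = 7.65735%.
Cumulative over 4 years: (1 + 0.0765735)^4 − 1 ≈ 0.34331.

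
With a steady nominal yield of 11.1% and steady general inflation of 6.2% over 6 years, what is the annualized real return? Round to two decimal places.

4.61%

With constant rates the annual real return is the same each year: (1+11.1%)/(1+6.2%) − 1 = 0.04614.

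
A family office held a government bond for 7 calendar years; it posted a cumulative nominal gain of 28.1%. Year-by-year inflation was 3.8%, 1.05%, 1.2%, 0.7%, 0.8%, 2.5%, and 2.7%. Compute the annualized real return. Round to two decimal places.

1.75%

Cumulative inflation factor: 1.038 × 1.0105 × 1.012 × 1.007 × 1.008 × 1.025 × 1.027 ≈ 1.13422.
Nominal growth factor: 1.28100. Real growth factor = 1.28100 / 1.13422 ≈ 1.12941.
Annualized: 1.12941^(1/7) − 1 ≈ 0.01754.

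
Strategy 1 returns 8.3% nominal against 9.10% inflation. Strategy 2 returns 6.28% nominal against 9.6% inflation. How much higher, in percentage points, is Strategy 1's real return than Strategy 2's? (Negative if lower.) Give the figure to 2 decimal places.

Strategy 1 real return: 1.083/1.0910 − 1 = -0.733%.
Strategy 2 real return: 1.0628/1.096 − 1 = -3.029%.
Difference: -0.733 − (-3.029) = 2.296 pp.

2.30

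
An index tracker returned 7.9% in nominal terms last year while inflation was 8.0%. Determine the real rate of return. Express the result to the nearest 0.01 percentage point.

-0.09%

Real return via the Fisher equation: (1 + 7.9%)/(1 + 8.0%) − 1 = 1.079/1.080 − 1 ≈ -0.00093.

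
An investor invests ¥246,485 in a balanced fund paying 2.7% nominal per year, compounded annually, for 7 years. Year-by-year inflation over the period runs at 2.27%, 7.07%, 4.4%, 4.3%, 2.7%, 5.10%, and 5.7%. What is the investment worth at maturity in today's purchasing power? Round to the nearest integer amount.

Nominal value at maturity: ¥246,485 × (1 + 2.7%)^7 ≈ ¥297,019.
Price-level factor over 7 years: 1.0227 × 1.0707 × 1.044 × 1.043 × 1.027 × 1.0510 × 1.057 ≈ 1.3603448370.
The maturity value deflated by that factor is the answer in today's purchasing power.

¥218,341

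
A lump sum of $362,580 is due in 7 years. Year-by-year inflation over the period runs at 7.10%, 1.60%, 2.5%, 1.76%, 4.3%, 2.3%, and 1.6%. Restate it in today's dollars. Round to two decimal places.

Price-level factor over 7 years: 1.0710 × 1.0160 × 1.025 × 1.0176 × 1.043 × 1.023 × 1.016 ≈ 1.2303758342.
Purchasing power today: $362,580 divided by that factor.

$294,690.44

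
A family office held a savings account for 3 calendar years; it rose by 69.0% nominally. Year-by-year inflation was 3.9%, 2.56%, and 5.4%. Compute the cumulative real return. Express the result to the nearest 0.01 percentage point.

Cumulative inflation factor: 1.039 × 1.0256 × 1.054 ≈ 1.12314.
Nominal growth factor: 1.69000. Real growth factor = 1.69000 / 1.12314 ≈ 1.50471.
Total real return ≈ 50.4709%.

50.47%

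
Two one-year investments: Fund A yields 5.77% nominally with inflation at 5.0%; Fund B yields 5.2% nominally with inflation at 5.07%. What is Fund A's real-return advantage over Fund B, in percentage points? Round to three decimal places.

Fund A real return: 1.0577/1.050 − 1 = 0.7333%.
Fund B real return: 1.052/1.0507 − 1 = 0.1237%.
Difference: 0.7333 − 0.1237 = 0.6096 pp.

0.610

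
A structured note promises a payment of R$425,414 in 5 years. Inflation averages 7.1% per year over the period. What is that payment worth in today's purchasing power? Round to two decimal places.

R$301,900.91

Price-level factor over 5 years: (1 + 7.1%)^5 ≈ 1.4091179726.
Purchasing power today: R$425,414 divided by that factor.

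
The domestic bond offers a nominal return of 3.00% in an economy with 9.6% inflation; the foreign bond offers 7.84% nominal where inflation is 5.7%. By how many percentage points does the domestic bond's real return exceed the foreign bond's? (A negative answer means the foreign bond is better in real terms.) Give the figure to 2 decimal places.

-8.05

The domestic bond real return: 1.0300/1.096 − 1 = -6.022%.
The foreign bond real return: 1.0784/1.057 − 1 = 2.025%.
Difference: -6.022 − 2.025 = -8.047 pp.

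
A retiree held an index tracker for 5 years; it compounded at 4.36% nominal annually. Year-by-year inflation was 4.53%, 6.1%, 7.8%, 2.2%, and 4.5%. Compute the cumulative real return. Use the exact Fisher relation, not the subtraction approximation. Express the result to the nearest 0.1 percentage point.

-3.1%

Cumulative inflation factor: 1.0453 × 1.061 × 1.078 × 1.022 × 1.045 ≈ 1.27686.
Nominal growth factor: 1.23786. Real growth factor = 1.23786 / 1.27686 ≈ 0.96946.
Total real return ≈ -3.0544%.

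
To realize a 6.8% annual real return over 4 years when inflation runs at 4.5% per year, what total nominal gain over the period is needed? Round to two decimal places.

55.15%

Required annual nominal rate: (1+6.8%)(1+4.5%) − 1 = 11.606%.
Cumulative over 4 years: (1 + 0.11606)^4 − 1 ≈ 0.55149.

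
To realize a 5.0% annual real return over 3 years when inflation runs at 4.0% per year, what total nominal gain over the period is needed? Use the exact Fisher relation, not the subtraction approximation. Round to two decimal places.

30.22%

Required annual nominal rate: (1+5.0%)(1+4.0%) − 1 = 9.20%.
Cumulative over 3 years: (1 + 0.0920)^3 − 1 ≈ 0.30217.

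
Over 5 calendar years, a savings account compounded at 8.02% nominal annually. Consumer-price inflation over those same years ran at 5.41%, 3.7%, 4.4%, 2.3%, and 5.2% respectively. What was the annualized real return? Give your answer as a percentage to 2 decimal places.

Cumulative inflation factor: 1.0541 × 1.037 × 1.044 × 1.023 × 1.052 ≈ 1.22815.
Nominal growth factor: 1.47069. Real growth factor = 1.47069 / 1.22815 ≈ 1.19748.
Annualized: 1.19748^(1/5) − 1 ≈ 0.03670.

3.67%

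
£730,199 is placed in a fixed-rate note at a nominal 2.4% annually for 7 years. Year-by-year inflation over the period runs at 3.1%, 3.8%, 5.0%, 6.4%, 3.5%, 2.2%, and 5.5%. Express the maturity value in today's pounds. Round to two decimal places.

Nominal value at maturity: £730,199 × (1 + 2.4%)^7 ≈ £862,066.82.
Price-level factor over 7 years: 1.031 × 1.038 × 1.050 × 1.064 × 1.035 × 1.022 × 1.055 ≈ 1.3342298451.
The maturity value deflated by that factor is the answer in today's purchasing power.

£646,115.68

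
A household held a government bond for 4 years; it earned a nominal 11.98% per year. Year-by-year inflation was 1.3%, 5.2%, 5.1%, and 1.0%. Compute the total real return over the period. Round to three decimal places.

38.999%

Cumulative inflation factor: 1.013 × 1.052 × 1.051 × 1.010 ≈ 1.13123.
Nominal growth factor: 1.57240. Real growth factor = 1.57240 / 1.13123 ≈ 1.38999.
Total real return ≈ 38.9993%.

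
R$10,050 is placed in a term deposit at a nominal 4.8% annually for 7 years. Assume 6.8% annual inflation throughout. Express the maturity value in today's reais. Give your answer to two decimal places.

R$8,804.33

Nominal value at maturity: R$10,050 × (1 + 4.8%)^7 ≈ R$13,953.88.
Price-level factor over 7 years: (1 + 6.8%)^7 ≈ 1.5848886996.
Dividing the nominal maturity value by the price-level factor gives the value in today's money.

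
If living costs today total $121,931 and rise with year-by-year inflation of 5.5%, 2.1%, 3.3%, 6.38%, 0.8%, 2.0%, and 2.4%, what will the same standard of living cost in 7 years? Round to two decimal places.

$151,954.41

Cumulative price-level factor: 1.055 × 1.021 × 1.033 × 1.0638 × 1.008 × 1.020 × 1.024 ≈ 1.2462327780.
Multiplying $121,931 by the price-level factor gives the future nominal sum.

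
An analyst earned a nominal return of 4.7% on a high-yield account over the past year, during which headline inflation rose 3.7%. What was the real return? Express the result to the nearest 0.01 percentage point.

0.96%

Real return via the Fisher equation: (1 + 4.7%)/(1 + 3.7%) − 1 = 1.047/1.037 − 1 ≈ 0.00964.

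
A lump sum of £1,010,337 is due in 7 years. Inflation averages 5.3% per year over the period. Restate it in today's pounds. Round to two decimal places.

Price-level factor over 7 years: (1 + 5.3%)^7 ≈ 1.4354848003.
Purchasing power today: £1,010,337 divided by that factor.

£703,829.81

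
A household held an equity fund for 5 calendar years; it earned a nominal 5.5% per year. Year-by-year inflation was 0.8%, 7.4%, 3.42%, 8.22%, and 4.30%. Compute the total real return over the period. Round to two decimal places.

3.42%

Cumulative inflation factor: 1.008 × 1.074 × 1.0342 × 1.0822 × 1.0430 ≈ 1.26375.
Nominal growth factor: 1.30696. Real growth factor = 1.30696 / 1.26375 ≈ 1.03419.
Total real return ≈ 3.4192%.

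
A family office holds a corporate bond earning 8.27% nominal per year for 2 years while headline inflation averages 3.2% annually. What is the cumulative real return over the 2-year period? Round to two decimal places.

The annual real rate is (1+8.27%)/(1+3.2%) − 1 = 4.9128%.
Compounded over 2 years: (1 + 0.049128)^2 − 1 ≈ 0.10067.

10.07%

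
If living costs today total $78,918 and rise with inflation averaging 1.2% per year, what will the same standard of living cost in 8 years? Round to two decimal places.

Cumulative price-level factor: (1+1.2%)^8 ≈ 1.1001302335.
Multiplying $78,918 by the price-level factor gives the future nominal sum.

$86,820.08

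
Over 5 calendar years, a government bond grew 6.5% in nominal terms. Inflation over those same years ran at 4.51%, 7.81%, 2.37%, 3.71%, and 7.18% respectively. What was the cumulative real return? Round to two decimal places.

Cumulative inflation factor: 1.0451 × 1.0781 × 1.0237 × 1.0371 × 1.0718 ≈ 1.28211.
Nominal growth factor: 1.06500. Real growth factor = 1.06500 / 1.28211 ≈ 0.83066.
Total real return ≈ -16.9336%.

-16.93%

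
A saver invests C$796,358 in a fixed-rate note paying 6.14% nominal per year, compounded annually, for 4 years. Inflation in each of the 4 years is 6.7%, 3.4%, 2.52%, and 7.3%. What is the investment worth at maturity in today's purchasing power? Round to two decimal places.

C$832,782.14

Nominal value at maturity: C$796,358 × (1 + 6.14%)^4 ≈ C$1,010,705.62.
Price-level factor over 4 years: 1.067 × 1.034 × 1.0252 × 1.073 ≈ 1.2136494898.
The maturity value deflated by that factor is the answer in today's purchasing power.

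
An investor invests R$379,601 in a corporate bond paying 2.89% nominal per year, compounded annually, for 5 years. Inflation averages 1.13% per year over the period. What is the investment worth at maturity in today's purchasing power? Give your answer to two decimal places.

R$413,802.54

Nominal value at maturity: R$379,601 × (1 + 2.89%)^5 ≈ R$437,716.77.
Price-level factor over 5 years: (1 + 1.13%)^5 ≈ 1.0577914107.
The maturity value deflated by that factor is the answer in today's purchasing power.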